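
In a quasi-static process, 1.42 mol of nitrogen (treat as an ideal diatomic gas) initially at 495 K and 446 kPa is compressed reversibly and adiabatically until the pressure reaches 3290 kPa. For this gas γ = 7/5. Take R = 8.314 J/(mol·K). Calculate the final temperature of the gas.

V₁ = nRT₁/P₁ = 1.42×8.314×495/446 = 13.1 L.
Adiabatic: T₂/T₁ = (P₂/P₁)^((γ−1)/γ) ⇒ T₂ = 495×(7.38)^0.286 = 876 K; V₂ = 3.14 L.

876 K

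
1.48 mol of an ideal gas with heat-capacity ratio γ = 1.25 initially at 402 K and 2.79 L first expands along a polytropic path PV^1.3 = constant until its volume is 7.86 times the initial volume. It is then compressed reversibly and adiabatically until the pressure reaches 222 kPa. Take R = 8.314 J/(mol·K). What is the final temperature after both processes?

244 K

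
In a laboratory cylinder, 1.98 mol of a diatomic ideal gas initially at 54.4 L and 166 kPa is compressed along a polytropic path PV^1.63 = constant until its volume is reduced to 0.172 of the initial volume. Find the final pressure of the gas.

2930 kPa

T₁ = P₁V₁/(nR) = 166×54.4/(1.98×8.314) = 549 K.
Polytropic n=1.63: T₂ = T₁(V₁/V₂)^(n−1) = 549×(5.81)^0.63 = 1660 K; P₂ = P₁(V₁/V₂)^n = 2930 kPa.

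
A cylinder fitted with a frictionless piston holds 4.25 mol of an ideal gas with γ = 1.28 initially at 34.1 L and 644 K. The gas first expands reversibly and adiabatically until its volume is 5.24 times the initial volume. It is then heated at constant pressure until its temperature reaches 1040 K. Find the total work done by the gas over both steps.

P₁ = nRT₁/V₁ = 4.25×8.314×644/34.1 = 667 kPa.
Step 1 — Adiabatic: TV^(γ−1) = const ⇒ T₂ = 644×(0.191)^0.280 = 405 K; PV^γ = const ⇒ P₂ = 80.1 kPa.
ΔU = nCvΔT = 4.25×29.7×(405−644) = -30200 J.
Q = 0 for an adiabatic process, so W = −ΔU = 30200 J.
State after step 1: P = 80.1 kPa, V = 179 L, T = 405 K.
Step 2 — Isobaric: P stays 80.1 kPa; V/T = const ⇒ T₂ = 1040 K, V₂ = 459 L.
W = PΔV = 80.1×(459−179) kPa·L = 22400 J.
ΔU = nCvΔT = 4.25×29.7×(1040−405) = 80100 J.
Q = ΔU + W = nCpΔT = 103000 J.
Net over both steps: W = 52600 J, Q = 103000 J, ΔU = 50000 J.

52600 J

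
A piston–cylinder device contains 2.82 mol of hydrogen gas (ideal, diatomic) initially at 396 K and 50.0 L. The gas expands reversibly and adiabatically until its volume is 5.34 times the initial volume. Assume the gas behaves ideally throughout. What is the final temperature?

203 K

P₁ = nRT₁/V₁ = 2.82×8.314×396/50.0 = 186 kPa.
Adiabatic: TV^(γ−1) = const ⇒ T₂ = 396×(0.187)^0.400 = 203 K; PV^γ = const ⇒ P₂ = 17.8 kPa.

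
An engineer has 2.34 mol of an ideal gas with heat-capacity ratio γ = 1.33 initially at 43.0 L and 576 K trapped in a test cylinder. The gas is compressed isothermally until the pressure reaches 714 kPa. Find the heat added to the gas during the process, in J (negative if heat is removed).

-11300 J

P₁ = nRT₁/V₁ = 2.34×8.314×576/43.0 = 261 kPa.
Isothermal: T stays 576 K; PV = const ⇒ V₂ = 15.7 L, P₂ = 714 kPa.
ΔU = 0 (ideal gas, T constant).
W = nRT ln(V₂/V₁) = 2.34×8.314×576×ln(0.365) = -11300 J.
Q = ΔU + W = -11300 J.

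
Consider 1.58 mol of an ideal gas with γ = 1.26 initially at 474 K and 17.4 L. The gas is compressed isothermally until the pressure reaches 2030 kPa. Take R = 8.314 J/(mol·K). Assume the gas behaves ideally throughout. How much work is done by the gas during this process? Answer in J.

-10800 J

P₁ = nRT₁/V₁ = 1.58×8.314×474/17.4 = 358 kPa.
Isothermal: T stays 474 K; PV = const ⇒ V₂ = 3.07 L, P₂ = 2030 kPa.
W = nRT ln(V₂/V₁) = 1.58×8.314×474×ln(0.176) = -10800 J.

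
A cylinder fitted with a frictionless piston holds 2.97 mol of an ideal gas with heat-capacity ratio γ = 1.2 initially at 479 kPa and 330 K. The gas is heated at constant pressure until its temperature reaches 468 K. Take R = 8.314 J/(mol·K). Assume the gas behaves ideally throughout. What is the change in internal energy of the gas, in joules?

17000 J

V₁ = nRT₁/P₁ = 2.97×8.314×330/479 = 17.0 L.
Isobaric: P stays 479 kPa; V/T = const ⇒ T₂ = 468 K, V₂ = 24.1 L.
For an ideal gas ΔU = nCvΔT with Cv = R/(γ−1) = 41.6 J/(mol·K).
ΔU = 2.97×41.6×(468−330) = 17000 J.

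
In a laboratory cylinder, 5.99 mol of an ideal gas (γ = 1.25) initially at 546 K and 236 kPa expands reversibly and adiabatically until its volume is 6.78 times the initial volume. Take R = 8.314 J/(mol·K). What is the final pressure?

21.6 kPa

V₁ = nRT₁/P₁ = 5.99×8.314×546/236 = 115 L.
Adiabatic: TV^(γ−1) = const ⇒ T₂ = 546×(0.147)^0.250 = 338 K; PV^γ = const ⇒ P₂ = 21.6 kPa.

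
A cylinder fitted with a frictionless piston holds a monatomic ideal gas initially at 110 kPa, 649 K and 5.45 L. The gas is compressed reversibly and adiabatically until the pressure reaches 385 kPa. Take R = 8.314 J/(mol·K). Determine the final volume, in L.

2.57 L

Adiabatic: T₂/T₁ = (P₂/P₁)^((γ−1)/γ) ⇒ T₂ = 649×(3.50)^0.400 = 1070 K; V₂ = 2.57 L.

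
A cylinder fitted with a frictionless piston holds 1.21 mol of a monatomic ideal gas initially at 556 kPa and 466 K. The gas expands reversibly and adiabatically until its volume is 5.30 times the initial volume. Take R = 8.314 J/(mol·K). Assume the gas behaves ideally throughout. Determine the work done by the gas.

4720 J

V₁ = nRT₁/P₁ = 1.21×8.314×466/556 = 8.43 L.
Adiabatic: TV^(γ−1) = const ⇒ T₂ = 466×(0.189)^0.667 = 153 K; PV^γ = const ⇒ P₂ = 34.5 kPa.
ΔU = nCvΔT = 1.21×12.5×(153−466) = -4720 J.
Q = 0 for an adiabatic process, so W = −ΔU = 4720 J.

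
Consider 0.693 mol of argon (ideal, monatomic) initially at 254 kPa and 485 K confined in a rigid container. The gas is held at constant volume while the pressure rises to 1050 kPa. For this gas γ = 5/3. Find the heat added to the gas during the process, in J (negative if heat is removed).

13100 J

V₁ = nRT₁/P₁ = 0.693×8.314×485/254 = 11.0 L.
Isochoric: V stays 11.0 L; P/T = const ⇒ T₂ = 2000 K, P₂ = 1050 kPa.
W = 0 (no volume change).
ΔU = nCvΔT = 0.693×12.5×(2000−485) = 13100 J.
Q = ΔU = 13100 J.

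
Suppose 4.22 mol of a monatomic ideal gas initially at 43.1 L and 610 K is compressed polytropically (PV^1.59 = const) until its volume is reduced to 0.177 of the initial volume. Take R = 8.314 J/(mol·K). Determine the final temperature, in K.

1690 K

P₁ = nRT₁/V₁ = 4.22×8.314×610/43.1 = 497 kPa.
Polytropic n=1.59: T₂ = T₁(V₁/V₂)^(n−1) = 610×(5.65)^0.59 = 1690 K; P₂ = P₁(V₁/V₂)^n = 7790 kPa.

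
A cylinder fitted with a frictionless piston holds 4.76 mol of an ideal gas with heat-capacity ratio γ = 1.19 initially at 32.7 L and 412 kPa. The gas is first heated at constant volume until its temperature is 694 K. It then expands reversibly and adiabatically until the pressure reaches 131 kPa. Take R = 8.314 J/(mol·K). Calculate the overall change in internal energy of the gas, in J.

T₁ = P₁V₁/(nR) = 412×32.7/(4.76×8.314) = 340 K.
Step 1 — Isochoric: V stays 32.7 L; P/T = const ⇒ T₂ = 694 K, P₂ = 840 kPa.
W = 0 (no volume change).
ΔU = nCvΔT = 4.76×43.8×(694−340) = 73600 J.
Q = ΔU = 73600 J.
State after step 1: P = 840 kPa, V = 32.7 L, T = 694 K.
Step 2 — Adiabatic: T₂/T₁ = (P₂/P₁)^((γ−1)/γ) ⇒ T₂ = 694×(0.156)^0.160 = 516 K; V₂ = 156 L.
ΔU = nCvΔT = 4.76×43.8×(516−694) = -37100 J.
Q = 0 for an adiabatic process, so W = −ΔU = 37100 J.
Net over both steps: W = 37100 J, Q = 73600 J, ΔU = 36500 J.

36500 J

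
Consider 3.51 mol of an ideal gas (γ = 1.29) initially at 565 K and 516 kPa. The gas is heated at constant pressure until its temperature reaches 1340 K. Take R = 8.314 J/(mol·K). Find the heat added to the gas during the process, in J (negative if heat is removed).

V₁ = nRT₁/P₁ = 3.51×8.314×565/516 = 32.0 L.
Isobaric: P stays 516 kPa; V/T = const ⇒ T₂ = 1340 K, V₂ = 75.8 L.
W = PΔV = 516×(75.8−32.0) kPa·L = 22600 J.
ΔU = nCvΔT = 3.51×28.7×(1340−565) = 78000 J.
Q = ΔU + W = nCpΔT = 101000 J.

101000 J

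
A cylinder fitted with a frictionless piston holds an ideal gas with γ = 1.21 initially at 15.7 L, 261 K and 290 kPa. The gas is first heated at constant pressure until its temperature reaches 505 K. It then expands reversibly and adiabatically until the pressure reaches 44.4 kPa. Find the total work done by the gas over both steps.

15900 J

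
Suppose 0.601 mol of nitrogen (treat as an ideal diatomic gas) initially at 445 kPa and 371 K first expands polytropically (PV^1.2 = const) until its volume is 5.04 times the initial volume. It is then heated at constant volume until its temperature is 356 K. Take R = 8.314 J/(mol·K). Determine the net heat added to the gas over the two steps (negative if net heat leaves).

2370 J

V₁ = nRT₁/P₁ = 0.601×8.314×371/445 = 4.17 L.
Step 1 — Polytropic n=1.2: T₂ = T₁(V₁/V₂)^(n−1) = 371×(0.198)^0.20 = 268 K; P₂ = P₁(V₁/V₂)^n = 63.9 kPa.
W = (P₁V₁−P₂V₂)/(n−1) = (445×4.17−63.9×21.0)/0.20 = 2560 J.
ΔU = nCvΔT = 0.601×20.8×(268−371) = -1280 J.
Q = ΔU + W = 1280 J.
State after step 1: P = 63.9 kPa, V = 21.0 L, T = 268 K.
Step 2 — Isochoric: V stays 21.0 L; P/T = const ⇒ T₂ = 356 K, P₂ = 84.7 kPa.
W = 0 (no volume change).
ΔU = nCvΔT = 0.601×20.8×(356−268) = 1090 J.
Q = ΔU = 1090 J.
Net over both steps: W = 2560 J, Q = 2370 J, ΔU = -187 J.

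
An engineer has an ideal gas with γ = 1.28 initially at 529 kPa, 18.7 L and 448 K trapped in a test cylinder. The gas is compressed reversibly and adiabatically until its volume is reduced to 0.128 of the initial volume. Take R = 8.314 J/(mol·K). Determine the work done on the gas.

n = P₁V₁/(RT₁) = 529×18.7/(8.314×448) = 2.66 mol.
Adiabatic: TV^(γ−1) = const ⇒ T₂ = 448×(7.81)^0.280 = 797 K; PV^γ = const ⇒ P₂ = 7350 kPa.
ΔU = nCvΔT = 2.66×29.7×(797−448) = 27500 J.
Q = 0 for an adiabatic process, so W = −ΔU = -27500 J.
Work done on the gas = −W_by = 27500 J.

27500 J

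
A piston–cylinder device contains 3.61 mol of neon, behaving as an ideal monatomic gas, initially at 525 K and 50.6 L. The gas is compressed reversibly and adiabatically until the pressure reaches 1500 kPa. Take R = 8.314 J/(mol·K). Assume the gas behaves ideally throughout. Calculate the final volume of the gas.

19.7 L

P₁ = nRT₁/V₁ = 3.61×8.314×525/50.6 = 311 kPa.
Adiabatic: T₂/T₁ = (P₂/P₁)^((γ−1)/γ) ⇒ T₂ = 525×(4.82)^0.400 = 985 K; V₂ = 19.7 L.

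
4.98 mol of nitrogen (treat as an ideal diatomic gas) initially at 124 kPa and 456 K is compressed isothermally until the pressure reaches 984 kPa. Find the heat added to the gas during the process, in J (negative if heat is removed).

V₁ = nRT₁/P₁ = 4.98×8.314×456/124 = 152 L.
Isothermal: T stays 456 K; PV = const ⇒ V₂ = 19.2 L, P₂ = 984 kPa.
ΔU = 0 (ideal gas, T constant).
W = nRT ln(V₂/V₁) = 4.98×8.314×456×ln(0.126) = -39100 J.
Q = ΔU + W = -39100 J.

-39100 J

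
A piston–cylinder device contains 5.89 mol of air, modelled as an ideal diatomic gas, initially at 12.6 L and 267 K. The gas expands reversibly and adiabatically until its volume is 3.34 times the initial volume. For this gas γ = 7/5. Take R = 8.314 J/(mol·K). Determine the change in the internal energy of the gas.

P₁ = nRT₁/V₁ = 5.89×8.314×267/12.6 = 1040 kPa.
Adiabatic: TV^(γ−1) = const ⇒ T₂ = 267×(0.299)^0.400 = 165 K; PV^γ = const ⇒ P₂ = 192 kPa.
For an ideal gas ΔU = nCvΔT with Cv = (5/2)R = 20.8 J/(mol·K).
ΔU = 5.89×20.8×(165−267) = -12500 J.

-12500 J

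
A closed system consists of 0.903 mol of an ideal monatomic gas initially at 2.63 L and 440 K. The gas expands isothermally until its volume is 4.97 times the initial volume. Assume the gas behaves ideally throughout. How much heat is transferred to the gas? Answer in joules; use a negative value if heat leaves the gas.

P₁ = nRT₁/V₁ = 0.903×8.314×440/2.63 = 1260 kPa.
Isothermal: T stays 440 K; PV = const ⇒ V₂ = 13.1 L, P₂ = 253 kPa.
ΔU = 0 (ideal gas, T constant).
W = nRT ln(V₂/V₁) = 0.903×8.314×440×ln(4.97) = 5300 J.
Q = ΔU + W = 5300 J.

5300 J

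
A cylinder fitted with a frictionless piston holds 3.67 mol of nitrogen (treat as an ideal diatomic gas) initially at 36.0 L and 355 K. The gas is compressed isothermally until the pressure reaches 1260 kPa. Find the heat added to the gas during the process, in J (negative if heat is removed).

-15500 J

P₁ = nRT₁/V₁ = 3.67×8.314×355/36.0 = 301 kPa.
Isothermal: T stays 355 K; PV = const ⇒ V₂ = 8.60 L, P₂ = 1260 kPa.
ΔU = 0 (ideal gas, T constant).
W = nRT ln(V₂/V₁) = 3.67×8.314×355×ln(0.239) = -15500 J.
Q = ΔU + W = -15500 J.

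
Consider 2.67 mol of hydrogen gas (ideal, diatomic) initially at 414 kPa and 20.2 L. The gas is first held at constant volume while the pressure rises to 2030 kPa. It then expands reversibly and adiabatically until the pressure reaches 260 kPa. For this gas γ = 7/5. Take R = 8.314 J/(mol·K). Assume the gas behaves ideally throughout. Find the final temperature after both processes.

1030 K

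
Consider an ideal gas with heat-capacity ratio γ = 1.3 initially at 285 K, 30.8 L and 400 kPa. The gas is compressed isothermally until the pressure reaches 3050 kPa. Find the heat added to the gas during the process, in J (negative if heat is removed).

-25000 J

n = P₁V₁/(RT₁) = 400×30.8/(8.314×285) = 5.20 mol.
Isothermal: T stays 285 K; PV = const ⇒ V₂ = 4.04 L, P₂ = 3050 kPa.
ΔU = 0 (ideal gas, T constant).
W = nRT ln(V₂/V₁) = 5.20×8.314×285×ln(0.131) = -25000 J.
Q = ΔU + W = -25000 J.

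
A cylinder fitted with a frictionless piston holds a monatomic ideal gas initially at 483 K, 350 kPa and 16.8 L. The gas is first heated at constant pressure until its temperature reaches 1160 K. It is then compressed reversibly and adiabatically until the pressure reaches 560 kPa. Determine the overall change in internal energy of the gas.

16700 J

n = P₁V₁/(RT₁) = 350×16.8/(8.314×483) = 1.46 mol.
Step 1 — Isobaric: P stays 350 kPa; V/T = const ⇒ T₂ = 1160 K, V₂ = 40.3 L.
W = PΔV = 350×(40.3−16.8) kPa·L = 8240 J.
ΔU = nCvΔT = 1.46×12.5×(1160−483) = 12400 J.
Q = ΔU + W = nCpΔT = 20600 J.
State after step 1: P = 350 kPa, V = 40.3 L, T = 1160 K.
Step 2 — Adiabatic: T₂/T₁ = (P₂/P₁)^((γ−1)/γ) ⇒ T₂ = 1160×(1.60)^0.400 = 1400 K; V₂ = 30.4 L.
ΔU = nCvΔT = 1.46×12.5×(1400−1160) = 4380 J.
Q = 0 for an adiabatic process, so W = −ΔU = -4380 J.
Net over both steps: W = 3860 J, Q = 20600 J, ΔU = 16700 J.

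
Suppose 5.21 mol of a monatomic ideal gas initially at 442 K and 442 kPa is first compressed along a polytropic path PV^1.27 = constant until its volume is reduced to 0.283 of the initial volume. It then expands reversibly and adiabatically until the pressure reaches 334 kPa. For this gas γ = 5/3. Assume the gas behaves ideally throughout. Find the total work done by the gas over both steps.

-7430 J

V₁ = nRT₁/P₁ = 5.21×8.314×442/442 = 43.3 L.
Step 1 — Polytropic n=1.27: T₂ = T₁(V₁/V₂)^(n−1) = 442×(3.53)^0.27 = 621 K; P₂ = P₁(V₁/V₂)^n = 2200 kPa.
W = (P₁V₁−P₂V₂)/(n−1) = (442×43.3−2200×12.3)/0.27 = -28800 J.
ΔU = nCvΔT = 5.21×12.5×(621−442) = 11700 J.
Q = ΔU + W = -17100 J.
State after step 1: P = 2200 kPa, V = 12.3 L, T = 621 K.
Step 2 — Adiabatic: T₂/T₁ = (P₂/P₁)^((γ−1)/γ) ⇒ T₂ = 621×(0.152)^0.400 = 293 K; V₂ = 37.9 L.
ΔU = nCvΔT = 5.21×12.5×(293−621) = -21400 J.
Q = 0 for an adiabatic process, so W = −ΔU = 21400 J.
Net over both steps: W = -7430 J, Q = -17100 J, ΔU = -9710 J.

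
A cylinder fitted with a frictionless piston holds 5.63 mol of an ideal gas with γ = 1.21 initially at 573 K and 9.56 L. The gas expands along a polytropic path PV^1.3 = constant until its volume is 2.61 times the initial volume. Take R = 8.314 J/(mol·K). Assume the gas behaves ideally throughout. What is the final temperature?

430 K

P₁ = nRT₁/V₁ = 5.63×8.314×573/9.56 = 2810 kPa.
Polytropic n=1.3: T₂ = T₁(V₁/V₂)^(n−1) = 573×(0.383)^0.30 = 430 K; P₂ = P₁(V₁/V₂)^n = 806 kPa.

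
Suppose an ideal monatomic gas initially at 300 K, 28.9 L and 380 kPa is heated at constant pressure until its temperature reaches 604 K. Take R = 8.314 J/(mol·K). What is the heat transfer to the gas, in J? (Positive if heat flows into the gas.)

n = P₁V₁/(RT₁) = 380×28.9/(8.314×300) = 4.40 mol.
Isobaric: P stays 380 kPa; V/T = const ⇒ T₂ = 604 K, V₂ = 58.2 L.
W = PΔV = 380×(58.2−28.9) kPa·L = 11100 J.
ΔU = nCvΔT = 4.40×12.5×(604−300) = 16700 J.
Q = ΔU + W = nCpΔT = 27800 J.

27800 J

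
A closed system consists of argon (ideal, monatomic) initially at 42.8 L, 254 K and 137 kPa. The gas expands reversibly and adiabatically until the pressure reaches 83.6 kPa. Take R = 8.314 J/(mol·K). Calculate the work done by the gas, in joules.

n = P₁V₁/(RT₁) = 137×42.8/(8.314×254) = 2.78 mol.
Adiabatic: T₂/T₁ = (P₂/P₁)^((γ−1)/γ) ⇒ T₂ = 254×(0.610)^0.400 = 208 K; V₂ = 57.6 L.
ΔU = nCvΔT = 2.78×12.5×(208−254) = -1580 J.
Q = 0 for an adiabatic process, so W = −ΔU = 1580 J.

1580 J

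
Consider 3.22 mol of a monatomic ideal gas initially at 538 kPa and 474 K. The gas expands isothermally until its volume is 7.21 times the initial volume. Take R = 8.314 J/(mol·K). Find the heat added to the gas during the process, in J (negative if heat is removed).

25100 J

V₁ = nRT₁/P₁ = 3.22×8.314×474/538 = 23.6 L.
Isothermal: T stays 474 K; PV = const ⇒ V₂ = 170 L, P₂ = 74.6 kPa.
ΔU = 0 (ideal gas, T constant).
W = nRT ln(V₂/V₁) = 3.22×8.314×474×ln(7.21) = 25100 J.
Q = ΔU + W = 25100 J.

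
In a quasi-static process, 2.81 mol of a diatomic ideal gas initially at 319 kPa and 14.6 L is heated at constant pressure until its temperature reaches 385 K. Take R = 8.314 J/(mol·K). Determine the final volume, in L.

28.2 L

T₁ = P₁V₁/(nR) = 319×14.6/(2.81×8.314) = 199 K.
Isobaric: P stays 319 kPa; V/T = const ⇒ T₂ = 385 K, V₂ = 28.2 L.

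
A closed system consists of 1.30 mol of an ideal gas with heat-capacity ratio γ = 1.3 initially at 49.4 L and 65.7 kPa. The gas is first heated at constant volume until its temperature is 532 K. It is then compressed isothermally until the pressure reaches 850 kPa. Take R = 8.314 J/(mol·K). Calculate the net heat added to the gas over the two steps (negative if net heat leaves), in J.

-3080 J

T₁ = P₁V₁/(nR) = 65.7×49.4/(1.30×8.314) = 300 K.
Step 1 — Isochoric: V stays 49.4 L; P/T = const ⇒ T₂ = 532 K, P₂ = 116 kPa.
W = 0 (no volume change).
ΔU = nCvΔT = 1.30×27.7×(532−300) = 8350 J.
Q = ΔU = 8350 J.
State after step 1: P = 116 kPa, V = 49.4 L, T = 532 K.
Step 2 — Isothermal: T stays 532 K; PV = const ⇒ V₂ = 6.76 L, P₂ = 850 kPa.
ΔU = 0 (ideal gas, T constant).
W = nRT ln(V₂/V₁) = 1.30×8.314×532×ln(0.137) = -11400 J.
Q = ΔU + W = -11400 J.
Net over both steps: W = -11400 J, Q = -3080 J, ΔU = 8350 J.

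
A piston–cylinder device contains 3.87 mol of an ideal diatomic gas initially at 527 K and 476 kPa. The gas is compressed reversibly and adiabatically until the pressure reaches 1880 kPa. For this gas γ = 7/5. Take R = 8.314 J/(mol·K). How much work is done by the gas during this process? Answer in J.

-20400 J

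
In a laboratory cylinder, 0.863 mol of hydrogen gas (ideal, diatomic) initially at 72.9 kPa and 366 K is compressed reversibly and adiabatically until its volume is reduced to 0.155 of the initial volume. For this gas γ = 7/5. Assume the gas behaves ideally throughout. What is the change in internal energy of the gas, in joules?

7270 J

V₁ = nRT₁/P₁ = 0.863×8.314×366/72.9 = 36.0 L.
Adiabatic: TV^(γ−1) = const ⇒ T₂ = 366×(6.45)^0.400 = 772 K; PV^γ = const ⇒ P₂ = 991 kPa.
For an ideal gas ΔU = nCvΔT with Cv = (5/2)R = 20.8 J/(mol·K).
ΔU = 0.863×20.8×(772−366) = 7270 J.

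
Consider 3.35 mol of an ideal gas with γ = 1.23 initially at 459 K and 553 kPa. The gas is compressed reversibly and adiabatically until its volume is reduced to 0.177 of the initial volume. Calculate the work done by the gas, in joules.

-27200 J

V₁ = nRT₁/P₁ = 3.35×8.314×459/553 = 23.1 L.
Adiabatic: TV^(γ−1) = const ⇒ T₂ = 459×(5.65)^0.230 = 684 K; PV^γ = const ⇒ P₂ = 4650 kPa.
ΔU = nCvΔT = 3.35×36.1×(684−459) = 27200 J.
Q = 0 for an adiabatic process, so W = −ΔU = -27200 J.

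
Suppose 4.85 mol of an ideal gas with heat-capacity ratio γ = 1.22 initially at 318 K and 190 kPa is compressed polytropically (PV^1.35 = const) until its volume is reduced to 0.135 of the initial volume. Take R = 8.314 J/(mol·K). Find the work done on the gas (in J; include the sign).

V₁ = nRT₁/P₁ = 4.85×8.314×318/190 = 67.5 L.
Polytropic n=1.35: T₂ = T₁(V₁/V₂)^(n−1) = 318×(7.41)^0.35 = 641 K; P₂ = P₁(V₁/V₂)^n = 2840 kPa.
W = (P₁V₁−P₂V₂)/(n−1) = (190×67.5−2840×9.11)/0.35 = -37200 J.
Work done on the gas = −W_by = 37200 J.

37200 J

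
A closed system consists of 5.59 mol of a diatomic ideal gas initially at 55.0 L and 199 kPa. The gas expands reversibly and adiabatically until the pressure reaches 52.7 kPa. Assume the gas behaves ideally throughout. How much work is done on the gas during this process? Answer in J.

-8640 J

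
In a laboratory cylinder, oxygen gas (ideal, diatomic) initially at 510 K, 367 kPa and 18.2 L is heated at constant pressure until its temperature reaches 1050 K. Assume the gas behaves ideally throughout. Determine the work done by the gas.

7070 J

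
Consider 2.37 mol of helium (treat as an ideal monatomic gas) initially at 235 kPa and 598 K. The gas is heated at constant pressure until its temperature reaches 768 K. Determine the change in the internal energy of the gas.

V₁ = nRT₁/P₁ = 2.37×8.314×598/235 = 50.1 L.
Isobaric: P stays 235 kPa; V/T = const ⇒ T₂ = 768 K, V₂ = 64.4 L.
For an ideal gas ΔU = nCvΔT with Cv = (3/2)R = 12.5 J/(mol·K).
ΔU = 2.37×12.5×(768−598) = 5020 J.

5020 J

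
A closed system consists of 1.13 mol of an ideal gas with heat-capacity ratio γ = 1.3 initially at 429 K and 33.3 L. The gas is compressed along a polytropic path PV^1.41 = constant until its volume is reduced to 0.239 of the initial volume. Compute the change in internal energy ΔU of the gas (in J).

P₁ = nRT₁/V₁ = 1.13×8.314×429/33.3 = 121 kPa.
Polytropic n=1.41: T₂ = T₁(V₁/V₂)^(n−1) = 429×(4.18)^0.41 = 771 K; P₂ = P₁(V₁/V₂)^n = 911 kPa.
For an ideal gas ΔU = nCvΔT with Cv = R/(γ−1) = 27.7 J/(mol·K).
ΔU = 1.13×27.7×(771−429) = 10700 J.

10700 J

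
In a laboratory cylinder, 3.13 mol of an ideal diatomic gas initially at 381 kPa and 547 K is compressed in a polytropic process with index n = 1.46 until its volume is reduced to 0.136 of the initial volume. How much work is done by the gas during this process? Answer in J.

V₁ = nRT₁/P₁ = 3.13×8.314×547/381 = 37.4 L.
Polytropic n=1.46: T₂ = T₁(V₁/V₂)^(n−1) = 547×(7.35)^0.46 = 1370 K; P₂ = P₁(V₁/V₂)^n = 7010 kPa.
W = (P₁V₁−P₂V₂)/(n−1) = (381×37.4−7010×5.08)/0.46 = -46500 J.

-46500 J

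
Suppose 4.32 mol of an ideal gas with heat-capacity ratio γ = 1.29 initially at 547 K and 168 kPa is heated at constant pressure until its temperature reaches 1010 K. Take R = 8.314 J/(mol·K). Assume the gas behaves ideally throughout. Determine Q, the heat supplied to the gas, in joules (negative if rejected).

V₁ = nRT₁/P₁ = 4.32×8.314×547/168 = 117 L.
Isobaric: P stays 168 kPa; V/T = const ⇒ T₂ = 1010 K, V₂ = 216 L.
W = PΔV = 168×(216−117) kPa·L = 16600 J.
ΔU = nCvΔT = 4.32×28.7×(1010−547) = 57300 J.
Q = ΔU + W = nCpΔT = 74000 J.

74000 J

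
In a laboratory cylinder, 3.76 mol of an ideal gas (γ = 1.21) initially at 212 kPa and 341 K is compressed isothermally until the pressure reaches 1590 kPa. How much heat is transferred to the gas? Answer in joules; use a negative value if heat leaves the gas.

V₁ = nRT₁/P₁ = 3.76×8.314×341/212 = 50.3 L.
Isothermal: T stays 341 K; PV = const ⇒ V₂ = 6.70 L, P₂ = 1590 kPa.
ΔU = 0 (ideal gas, T constant).
W = nRT ln(V₂/V₁) = 3.76×8.314×341×ln(0.133) = -21500 J.
Q = ΔU + W = -21500 J.

-21500 J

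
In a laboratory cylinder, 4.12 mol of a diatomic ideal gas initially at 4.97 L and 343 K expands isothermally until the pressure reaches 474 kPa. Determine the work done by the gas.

P₁ = nRT₁/V₁ = 4.12×8.314×343/4.97 = 2360 kPa.
Isothermal: T stays 343 K; PV = const ⇒ V₂ = 24.8 L, P₂ = 474 kPa.
W = nRT ln(V₂/V₁) = 4.12×8.314×343×ln(4.99) = 18900 J.

18900 J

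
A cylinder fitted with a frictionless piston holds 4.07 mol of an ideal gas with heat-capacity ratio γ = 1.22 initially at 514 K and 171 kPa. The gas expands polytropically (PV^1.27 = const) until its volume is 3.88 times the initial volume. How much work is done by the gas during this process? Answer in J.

V₁ = nRT₁/P₁ = 4.07×8.314×514/171 = 102 L.
Polytropic n=1.27: T₂ = T₁(V₁/V₂)^(n−1) = 514×(0.258)^0.27 = 356 K; P₂ = P₁(V₁/V₂)^n = 30.6 kPa.
W = (P₁V₁−P₂V₂)/(n−1) = (171×102−30.6×395)/0.27 = 19700 J.

19700 J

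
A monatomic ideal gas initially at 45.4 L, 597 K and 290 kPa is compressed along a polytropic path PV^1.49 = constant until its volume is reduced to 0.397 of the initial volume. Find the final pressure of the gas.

1150 kPa

Polytropic n=1.49: T₂ = T₁(V₁/V₂)^(n−1) = 597×(2.52)^0.49 = 939 K; P₂ = P₁(V₁/V₂)^n = 1150 kPa.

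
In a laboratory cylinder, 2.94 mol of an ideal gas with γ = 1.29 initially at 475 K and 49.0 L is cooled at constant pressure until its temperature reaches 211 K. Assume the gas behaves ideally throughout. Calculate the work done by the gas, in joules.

-6450 J

P₁ = nRT₁/V₁ = 2.94×8.314×475/49.0 = 237 kPa.
Isobaric: P stays 237 kPa; V/T = const ⇒ T₂ = 211 K, V₂ = 21.8 L.
W = PΔV = 237×(21.8−49.0) kPa·L = -6450 J.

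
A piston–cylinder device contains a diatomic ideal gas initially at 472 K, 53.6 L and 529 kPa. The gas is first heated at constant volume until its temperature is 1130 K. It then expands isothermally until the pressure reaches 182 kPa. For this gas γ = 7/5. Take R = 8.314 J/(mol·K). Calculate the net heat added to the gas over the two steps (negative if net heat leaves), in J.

n = P₁V₁/(RT₁) = 529×53.6/(8.314×472) = 7.23 mol.
Step 1 — Isochoric: V stays 53.6 L; P/T = const ⇒ T₂ = 1130 K, P₂ = 1270 kPa.
W = 0 (no volume change).
ΔU = nCvΔT = 7.23×20.8×(1130−472) = 98800 J.
Q = ΔU = 98800 J.
State after step 1: P = 1270 kPa, V = 53.6 L, T = 1130 K.
Step 2 — Isothermal: T stays 1130 K; PV = const ⇒ V₂ = 373 L, P₂ = 182 kPa.
ΔU = 0 (ideal gas, T constant).
W = nRT ln(V₂/V₁) = 7.23×8.314×1130×ln(6.96) = 132000 J.
Q = ΔU + W = 132000 J.
Net over both steps: W = 132000 J, Q = 231000 J, ΔU = 98800 J.

231000 J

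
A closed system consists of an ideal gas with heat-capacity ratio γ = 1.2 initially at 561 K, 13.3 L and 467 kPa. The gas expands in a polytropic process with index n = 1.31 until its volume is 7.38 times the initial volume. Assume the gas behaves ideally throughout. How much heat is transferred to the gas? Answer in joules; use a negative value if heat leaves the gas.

-5090 J

n = P₁V₁/(RT₁) = 467×13.3/(8.314×561) = 1.33 mol.
Polytropic n=1.31: T₂ = T₁(V₁/V₂)^(n−1) = 561×(0.136)^0.31 = 302 K; P₂ = P₁(V₁/V₂)^n = 34.1 kPa.
W = (P₁V₁−P₂V₂)/(n−1) = (467×13.3−34.1×98.2)/0.31 = 9250 J.
ΔU = nCvΔT = 1.33×41.6×(302−561) = -14300 J.
Q = ΔU + W = -5090 J.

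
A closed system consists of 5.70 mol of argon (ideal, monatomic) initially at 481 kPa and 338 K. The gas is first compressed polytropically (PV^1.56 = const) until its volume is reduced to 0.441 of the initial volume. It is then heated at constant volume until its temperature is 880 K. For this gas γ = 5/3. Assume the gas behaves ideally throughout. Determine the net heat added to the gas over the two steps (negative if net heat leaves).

V₁ = nRT₁/P₁ = 5.70×8.314×338/481 = 33.3 L.
Step 1 — Polytropic n=1.56: T₂ = T₁(V₁/V₂)^(n−1) = 338×(2.27)^0.56 = 535 K; P₂ = P₁(V₁/V₂)^n = 1730 kPa.
W = (P₁V₁−P₂V₂)/(n−1) = (481×33.3−1730×14.7)/0.56 = -16600 J.
ΔU = nCvΔT = 5.70×12.5×(535−338) = 14000 J.
Q = ΔU + W = -2660 J.
State after step 1: P = 1730 kPa, V = 14.7 L, T = 535 K.
Step 2 — Isochoric: V stays 14.7 L; P/T = const ⇒ T₂ = 880 K, P₂ = 2840 kPa.
W = 0 (no volume change).
ΔU = nCvΔT = 5.70×12.5×(880−535) = 24600 J.
Q = ΔU = 24600 J.
Net over both steps: W = -16600 J, Q = 21900 J, ΔU = 38500 J.

21900 J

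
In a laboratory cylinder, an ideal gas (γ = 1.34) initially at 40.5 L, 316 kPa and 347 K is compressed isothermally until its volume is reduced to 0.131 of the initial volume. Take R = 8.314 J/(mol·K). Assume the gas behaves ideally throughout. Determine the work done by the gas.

n = P₁V₁/(RT₁) = 316×40.5/(8.314×347) = 4.44 mol.
Isothermal: T stays 347 K; PV = const ⇒ V₂ = 5.31 L, P₂ = 2410 kPa.
W = nRT ln(V₂/V₁) = 4.44×8.314×347×ln(0.131) = -26000 J.

-26000 J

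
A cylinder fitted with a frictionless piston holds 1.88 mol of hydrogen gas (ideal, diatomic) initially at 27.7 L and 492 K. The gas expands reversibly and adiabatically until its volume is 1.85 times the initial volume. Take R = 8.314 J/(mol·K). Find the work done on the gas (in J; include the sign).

P₁ = nRT₁/V₁ = 1.88×8.314×492/27.7 = 278 kPa.
Adiabatic: TV^(γ−1) = const ⇒ T₂ = 492×(0.541)^0.400 = 385 K; PV^γ = const ⇒ P₂ = 117 kPa.
ΔU = nCvΔT = 1.88×20.8×(385−492) = -4190 J.
Q = 0 for an adiabatic process, so W = −ΔU = 4190 J.
Work done on the gas = −W_by = -4190 J.

-4190 J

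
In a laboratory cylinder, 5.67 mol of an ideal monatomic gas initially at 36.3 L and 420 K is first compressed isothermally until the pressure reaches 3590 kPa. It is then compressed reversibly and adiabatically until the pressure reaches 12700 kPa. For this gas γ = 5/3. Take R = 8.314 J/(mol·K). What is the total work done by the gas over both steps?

P₁ = nRT₁/V₁ = 5.67×8.314×420/36.3 = 545 kPa.
Step 1 — Isothermal: T stays 420 K; PV = const ⇒ V₂ = 5.52 L, P₂ = 3590 kPa.
ΔU = 0 (ideal gas, T constant).
W = nRT ln(V₂/V₁) = 5.67×8.314×420×ln(0.152) = -37300 J.
Q = ΔU + W = -37300 J.
State after step 1: P = 3590 kPa, V = 5.52 L, T = 420 K.
Step 2 — Adiabatic: T₂/T₁ = (P₂/P₁)^((γ−1)/γ) ⇒ T₂ = 420×(3.54)^0.400 = 696 K; V₂ = 2.58 L.
ΔU = nCvΔT = 5.67×12.5×(696−420) = 19500 J.
Q = 0 for an adiabatic process, so W = −ΔU = -19500 J.
Net over both steps: W = -56800 J, Q = -37300 J, ΔU = 19500 J.

-56800 J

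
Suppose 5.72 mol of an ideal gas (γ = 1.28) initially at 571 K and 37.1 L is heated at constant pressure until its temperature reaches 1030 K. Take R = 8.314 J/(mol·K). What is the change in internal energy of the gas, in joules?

78000 J

P₁ = nRT₁/V₁ = 5.72×8.314×571/37.1 = 732 kPa.
Isobaric: P stays 732 kPa; V/T = const ⇒ T₂ = 1030 K, V₂ = 66.9 L.
For an ideal gas ΔU = nCvΔT with Cv = R/(γ−1) = 29.7 J/(mol·K).
ΔU = 5.72×29.7×(1030−571) = 78000 J.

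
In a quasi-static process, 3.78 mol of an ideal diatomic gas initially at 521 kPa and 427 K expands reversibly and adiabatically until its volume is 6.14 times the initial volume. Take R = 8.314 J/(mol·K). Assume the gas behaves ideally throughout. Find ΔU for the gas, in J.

V₁ = nRT₁/P₁ = 3.78×8.314×427/521 = 25.8 L.
Adiabatic: TV^(γ−1) = const ⇒ T₂ = 427×(0.163)^0.400 = 207 K; PV^γ = const ⇒ P₂ = 41.1 kPa.
For an ideal gas ΔU = nCvΔT with Cv = (5/2)R = 20.8 J/(mol·K).
ΔU = 3.78×20.8×(207−427) = -17300 J.

-17300 J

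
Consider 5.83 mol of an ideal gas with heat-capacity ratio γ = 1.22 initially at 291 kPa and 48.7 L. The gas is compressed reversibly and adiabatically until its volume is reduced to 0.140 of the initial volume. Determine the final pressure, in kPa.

T₁ = P₁V₁/(nR) = 291×48.7/(5.83×8.314) = 292 K.
Adiabatic: TV^(γ−1) = const ⇒ T₂ = 292×(7.14)^0.220 = 451 K; PV^γ = const ⇒ P₂ = 3200 kPa.

3200 kPa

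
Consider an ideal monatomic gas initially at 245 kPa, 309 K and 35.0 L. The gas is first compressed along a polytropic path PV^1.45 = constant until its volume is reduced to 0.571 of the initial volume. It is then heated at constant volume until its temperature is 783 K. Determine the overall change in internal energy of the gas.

19700 J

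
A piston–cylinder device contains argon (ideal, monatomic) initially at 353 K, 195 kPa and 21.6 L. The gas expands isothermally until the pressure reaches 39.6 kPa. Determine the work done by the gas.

n = P₁V₁/(RT₁) = 195×21.6/(8.314×353) = 1.44 mol.
Isothermal: T stays 353 K; PV = const ⇒ V₂ = 106 L, P₂ = 39.6 kPa.
W = nRT ln(V₂/V₁) = 1.44×8.314×353×ln(4.92) = 6710 J.

6710 J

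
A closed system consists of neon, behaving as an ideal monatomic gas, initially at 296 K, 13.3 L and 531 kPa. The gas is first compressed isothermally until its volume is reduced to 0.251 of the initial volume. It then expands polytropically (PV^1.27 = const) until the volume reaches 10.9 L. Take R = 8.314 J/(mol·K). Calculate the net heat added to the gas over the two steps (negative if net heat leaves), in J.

-5510 J

n = P₁V₁/(RT₁) = 531×13.3/(8.314×296) = 2.87 mol.
Step 1 — Isothermal: T stays 296 K; PV = const ⇒ V₂ = 3.34 L, P₂ = 2120 kPa.
ΔU = 0 (ideal gas, T constant).
W = nRT ln(V₂/V₁) = 2.87×8.314×296×ln(0.251) = -9760 J.
Q = ΔU + W = -9760 J.
State after step 1: P = 2120 kPa, V = 3.34 L, T = 296 K.
Step 2 — Polytropic n=1.27: T₂ = T₁(V₁/V₂)^(n−1) = 296×(0.306)^0.27 = 215 K; P₂ = P₁(V₁/V₂)^n = 471 kPa.
W = (P₁V₁−P₂V₂)/(n−1) = (2120×3.34−471×10.9)/0.27 = 7150 J.
ΔU = nCvΔT = 2.87×12.5×(215−296) = -2900 J.
Q = ΔU + W = 4260 J.
Net over both steps: W = -2610 J, Q = -5510 J, ΔU = -2900 J.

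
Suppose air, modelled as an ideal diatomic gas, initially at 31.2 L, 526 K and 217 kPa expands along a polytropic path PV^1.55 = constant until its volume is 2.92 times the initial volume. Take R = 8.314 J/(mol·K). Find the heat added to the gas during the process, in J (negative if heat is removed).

-2060 J

n = P₁V₁/(RT₁) = 217×31.2/(8.314×526) = 1.55 mol.
Polytropic n=1.55: T₂ = T₁(V₁/V₂)^(n−1) = 526×(0.342)^0.55 = 292 K; P₂ = P₁(V₁/V₂)^n = 41.2 kPa.
W = (P₁V₁−P₂V₂)/(n−1) = (217×31.2−41.2×91.1)/0.55 = 5480 J.
ΔU = nCvΔT = 1.55×20.8×(292−526) = -7540 J.
Q = ΔU + W = -2060 J.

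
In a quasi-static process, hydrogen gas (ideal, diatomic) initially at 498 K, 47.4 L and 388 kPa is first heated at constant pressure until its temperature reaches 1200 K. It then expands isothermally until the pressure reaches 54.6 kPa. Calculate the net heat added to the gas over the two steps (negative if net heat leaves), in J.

178000 J

n = P₁V₁/(RT₁) = 388×47.4/(8.314×498) = 4.44 mol.
Step 1 — Isobaric: P stays 388 kPa; V/T = const ⇒ T₂ = 1200 K, V₂ = 114 L.
W = PΔV = 388×(114−47.4) kPa·L = 25900 J.
ΔU = nCvΔT = 4.44×20.8×(1200−498) = 64800 J.
Q = ΔU + W = nCpΔT = 90700 J.
State after step 1: P = 388 kPa, V = 114 L, T = 1200 K.
Step 2 — Isothermal: T stays 1200 K; PV = const ⇒ V₂ = 812 L, P₂ = 54.6 kPa.
ΔU = 0 (ideal gas, T constant).
W = nRT ln(V₂/V₁) = 4.44×8.314×1200×ln(7.11) = 86900 J.
Q = ΔU + W = 86900 J.
Net over both steps: W = 113000 J, Q = 178000 J, ΔU = 64800 J.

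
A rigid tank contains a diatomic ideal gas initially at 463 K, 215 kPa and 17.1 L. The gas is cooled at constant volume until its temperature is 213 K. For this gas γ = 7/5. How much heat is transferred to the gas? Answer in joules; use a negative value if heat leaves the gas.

-4960 J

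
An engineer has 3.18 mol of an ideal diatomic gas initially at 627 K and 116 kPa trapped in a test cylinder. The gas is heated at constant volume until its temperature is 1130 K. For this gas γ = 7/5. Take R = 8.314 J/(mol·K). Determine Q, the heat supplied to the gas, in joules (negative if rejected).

33200 J

V₁ = nRT₁/P₁ = 3.18×8.314×627/116 = 143 L.
Isochoric: V stays 143 L; P/T = const ⇒ T₂ = 1130 K, P₂ = 209 kPa.
W = 0 (no volume change).
ΔU = nCvΔT = 3.18×20.8×(1130−627) = 33200 J.
Q = ΔU = 33200 J.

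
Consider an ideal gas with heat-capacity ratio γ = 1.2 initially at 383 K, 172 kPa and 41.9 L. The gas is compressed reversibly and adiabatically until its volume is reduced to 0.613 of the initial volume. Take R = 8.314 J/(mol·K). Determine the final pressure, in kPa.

Adiabatic: TV^(γ−1) = const ⇒ T₂ = 383×(1.63)^0.200 = 422 K; PV^γ = const ⇒ P₂ = 309 kPa.

309 kPa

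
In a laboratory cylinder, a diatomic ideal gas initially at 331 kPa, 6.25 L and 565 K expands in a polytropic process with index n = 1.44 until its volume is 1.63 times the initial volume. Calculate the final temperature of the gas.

Polytropic n=1.44: T₂ = T₁(V₁/V₂)^(n−1) = 565×(0.613)^0.44 = 456 K; P₂ = P₁(V₁/V₂)^n = 164 kPa.

456 K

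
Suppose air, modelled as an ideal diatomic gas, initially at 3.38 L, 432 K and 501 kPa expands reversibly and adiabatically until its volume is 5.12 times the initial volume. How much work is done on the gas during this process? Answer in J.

n = P₁V₁/(RT₁) = 501×3.38/(8.314×432) = 0.471 mol.
Adiabatic: TV^(γ−1) = const ⇒ T₂ = 432×(0.195)^0.400 = 225 K; PV^γ = const ⇒ P₂ = 50.9 kPa.
ΔU = nCvΔT = 0.471×20.8×(225−432) = -2030 J.
Q = 0 for an adiabatic process, so W = −ΔU = 2030 J.
Work done on the gas = −W_by = -2030 J.

-2030 J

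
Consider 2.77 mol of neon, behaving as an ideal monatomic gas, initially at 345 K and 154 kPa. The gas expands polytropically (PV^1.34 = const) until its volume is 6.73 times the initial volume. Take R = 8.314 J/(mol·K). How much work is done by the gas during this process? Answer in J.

V₁ = nRT₁/P₁ = 2.77×8.314×345/154 = 51.6 L.
Polytropic n=1.34: T₂ = T₁(V₁/V₂)^(n−1) = 345×(0.149)^0.34 = 180 K; P₂ = P₁(V₁/V₂)^n = 12.0 kPa.
W = (P₁V₁−P₂V₂)/(n−1) = (154×51.6−12.0×347)/0.34 = 11100 J.

11100 J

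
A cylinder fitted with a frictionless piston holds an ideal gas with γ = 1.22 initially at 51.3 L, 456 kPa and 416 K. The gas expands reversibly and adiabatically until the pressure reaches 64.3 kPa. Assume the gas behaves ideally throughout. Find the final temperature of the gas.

Adiabatic: T₂/T₁ = (P₂/P₁)^((γ−1)/γ) ⇒ T₂ = 416×(0.141)^0.180 = 292 K; V₂ = 256 L.

292 K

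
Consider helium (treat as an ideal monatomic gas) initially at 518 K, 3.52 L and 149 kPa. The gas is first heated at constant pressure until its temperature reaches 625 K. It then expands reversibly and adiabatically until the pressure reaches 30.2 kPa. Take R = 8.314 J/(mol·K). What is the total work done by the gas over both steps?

n = P₁V₁/(RT₁) = 149×3.52/(8.314×518) = 0.122 mol.
Step 1 — Isobaric: P stays 149 kPa; V/T = const ⇒ T₂ = 625 K, V₂ = 4.25 L.
W = PΔV = 149×(4.25−3.52) kPa·L = 108 J.
ΔU = nCvΔT = 0.122×12.5×(625−518) = 163 J.
Q = ΔU + W = nCpΔT = 271 J.
State after step 1: P = 149 kPa, V = 4.25 L, T = 625 K.
Step 2 — Adiabatic: T₂/T₁ = (P₂/P₁)^((γ−1)/γ) ⇒ T₂ = 625×(0.203)^0.400 = 330 K; V₂ = 11.1 L.
ΔU = nCvΔT = 0.122×12.5×(330−625) = -448 J.
Q = 0 for an adiabatic process, so W = −ΔU = 448 J.
Net over both steps: W = 556 J, Q = 271 J, ΔU = -285 J.

556 J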